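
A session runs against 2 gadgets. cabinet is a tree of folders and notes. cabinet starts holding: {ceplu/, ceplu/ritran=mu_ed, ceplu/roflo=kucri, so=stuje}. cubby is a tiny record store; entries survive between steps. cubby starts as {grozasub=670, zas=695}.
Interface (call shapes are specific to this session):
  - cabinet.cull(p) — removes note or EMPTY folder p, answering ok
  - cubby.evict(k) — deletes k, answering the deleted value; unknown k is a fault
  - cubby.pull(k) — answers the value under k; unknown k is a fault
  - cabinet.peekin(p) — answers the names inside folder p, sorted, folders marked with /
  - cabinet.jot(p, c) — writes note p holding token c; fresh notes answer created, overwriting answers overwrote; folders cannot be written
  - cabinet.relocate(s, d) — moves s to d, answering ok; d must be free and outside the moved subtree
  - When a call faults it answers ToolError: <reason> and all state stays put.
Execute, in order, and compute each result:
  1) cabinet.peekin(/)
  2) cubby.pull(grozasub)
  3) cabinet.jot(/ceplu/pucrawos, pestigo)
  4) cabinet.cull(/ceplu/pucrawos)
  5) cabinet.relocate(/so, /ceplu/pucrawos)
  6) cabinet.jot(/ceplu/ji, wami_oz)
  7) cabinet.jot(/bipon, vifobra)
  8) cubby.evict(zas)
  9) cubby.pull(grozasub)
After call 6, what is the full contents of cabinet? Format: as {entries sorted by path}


Answer: {ceplu/, ceplu/ji=wami_oz, ceplu/pucrawos=stuje, ceplu/ritran=mu_ed, ceplu/roflo=kucri}

Derivation:
Now I run cabinet.peekin(p: /): [ceplu/, so].
Using cubby.pull(k: grozasub): 670.
Invoking cabinet.jot(p: /ceplu/pucrawos, c: pestigo): created.
I invoke cabinet.cull(p: /ceplu/pucrawos): ok.
Next I call cabinet.relocate(s: /so, d: /ceplu/pucrawos): ok.
Then cabinet.jot(p: /ceplu/ji, c: wami_oz), and see created.
I try cabinet.jot(p: /bipon, c: vifobra): created.
Next I call cubby.evict(k: zas), which returns 695.
Now I run cubby.pull(k: grozasub), yielding 670.


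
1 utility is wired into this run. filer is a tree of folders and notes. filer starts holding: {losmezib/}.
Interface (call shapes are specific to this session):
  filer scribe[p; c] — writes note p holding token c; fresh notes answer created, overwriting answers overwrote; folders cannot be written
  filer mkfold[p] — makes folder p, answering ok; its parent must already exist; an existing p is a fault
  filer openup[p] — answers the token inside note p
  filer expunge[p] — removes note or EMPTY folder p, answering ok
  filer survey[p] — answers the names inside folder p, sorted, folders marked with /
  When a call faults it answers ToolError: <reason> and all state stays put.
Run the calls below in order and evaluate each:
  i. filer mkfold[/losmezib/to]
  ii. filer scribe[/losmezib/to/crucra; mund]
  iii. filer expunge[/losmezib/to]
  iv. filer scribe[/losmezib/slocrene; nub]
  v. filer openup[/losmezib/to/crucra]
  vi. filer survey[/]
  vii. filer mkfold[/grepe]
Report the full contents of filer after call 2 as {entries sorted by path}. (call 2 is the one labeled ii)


Answer: {losmezib/, losmezib/to/, losmezib/to/crucra=mund}

Derivation:
> filer mkfold p→/losmezib/to
  ok
> filer scribe p→/losmezib/to/crucra c→mund
  created
> filer expunge p→/losmezib/to
  ToolError: not empty
> filer scribe p→/losmezib/slocrene c→nub
  created
> filer openup p→/losmezib/to/crucra
  mund
> filer survey p→/
  [losmezib/]
> filer mkfold p→/grepe
  ok


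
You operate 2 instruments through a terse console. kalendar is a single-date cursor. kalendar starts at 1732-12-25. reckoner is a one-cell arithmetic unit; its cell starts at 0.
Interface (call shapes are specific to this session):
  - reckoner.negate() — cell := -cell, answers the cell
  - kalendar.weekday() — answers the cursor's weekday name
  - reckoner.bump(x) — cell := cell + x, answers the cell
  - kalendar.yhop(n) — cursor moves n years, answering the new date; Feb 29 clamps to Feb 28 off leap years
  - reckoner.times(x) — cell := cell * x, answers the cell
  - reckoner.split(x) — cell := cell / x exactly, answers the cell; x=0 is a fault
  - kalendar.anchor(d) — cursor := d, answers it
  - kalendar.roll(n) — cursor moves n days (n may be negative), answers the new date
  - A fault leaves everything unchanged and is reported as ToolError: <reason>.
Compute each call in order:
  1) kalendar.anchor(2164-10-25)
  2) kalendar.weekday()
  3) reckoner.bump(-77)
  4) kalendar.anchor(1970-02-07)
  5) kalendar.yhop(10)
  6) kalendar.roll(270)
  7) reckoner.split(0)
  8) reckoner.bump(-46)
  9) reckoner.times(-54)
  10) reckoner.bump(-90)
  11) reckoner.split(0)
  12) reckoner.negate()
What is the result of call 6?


Answer: 1980-11-03

Derivation:
CALL kalendar.anchor[d=2164-10-25]
RET  2164-10-25
CALL kalendar.weekday[]
RET  Thursday
CALL reckoner.bump[x=-77]
RET  -77
CALL kalendar.anchor[d=1970-02-07]
RET  1970-02-07
CALL kalendar.yhop[n=10]
RET  1980-02-07
CALL kalendar.roll[n=270]
RET  1980-11-03
CALL reckoner.split[x=0]
RET  ToolError: division by zero
CALL reckoner.bump[x=-46]
RET  -123
CALL reckoner.times[x=-54]
RET  6642
CALL reckoner.bump[x=-90]
RET  6552
CALL reckoner.split[x=0]
RET  ToolError: division by zero
CALL reckoner.negate[]
RET  -6552


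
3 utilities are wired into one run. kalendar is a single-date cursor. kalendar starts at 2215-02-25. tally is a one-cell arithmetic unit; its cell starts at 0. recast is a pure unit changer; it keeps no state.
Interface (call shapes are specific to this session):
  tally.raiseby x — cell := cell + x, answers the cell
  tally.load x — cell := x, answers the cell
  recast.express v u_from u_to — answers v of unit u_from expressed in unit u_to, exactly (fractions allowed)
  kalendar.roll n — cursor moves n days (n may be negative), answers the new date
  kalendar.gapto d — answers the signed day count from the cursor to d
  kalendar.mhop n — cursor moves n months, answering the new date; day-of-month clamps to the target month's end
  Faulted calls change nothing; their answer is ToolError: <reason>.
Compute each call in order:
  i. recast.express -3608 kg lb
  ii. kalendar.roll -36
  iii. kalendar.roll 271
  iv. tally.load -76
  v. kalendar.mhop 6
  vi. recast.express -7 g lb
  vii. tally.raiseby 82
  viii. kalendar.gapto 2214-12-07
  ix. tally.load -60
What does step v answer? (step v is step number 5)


# recast.express(v='-3608', u_from='kg', u_to='lb') -> -32800000000/4123567
# kalendar.roll(n='-36') -> 2215-01-20
# kalendar.roll(n='271') -> 2215-10-18
# tally.load(x='-76') -> -76
# kalendar.mhop(n='6') -> 2216-04-18
# recast.express(v='-7', u_from='g', u_to='lb') -> -100000/6479891
# tally.raiseby(x='82') -> 6
# kalendar.gapto(d='2214-12-07') -> -498
# tally.load(x='-60') -> -60

Answer: 2216-04-18


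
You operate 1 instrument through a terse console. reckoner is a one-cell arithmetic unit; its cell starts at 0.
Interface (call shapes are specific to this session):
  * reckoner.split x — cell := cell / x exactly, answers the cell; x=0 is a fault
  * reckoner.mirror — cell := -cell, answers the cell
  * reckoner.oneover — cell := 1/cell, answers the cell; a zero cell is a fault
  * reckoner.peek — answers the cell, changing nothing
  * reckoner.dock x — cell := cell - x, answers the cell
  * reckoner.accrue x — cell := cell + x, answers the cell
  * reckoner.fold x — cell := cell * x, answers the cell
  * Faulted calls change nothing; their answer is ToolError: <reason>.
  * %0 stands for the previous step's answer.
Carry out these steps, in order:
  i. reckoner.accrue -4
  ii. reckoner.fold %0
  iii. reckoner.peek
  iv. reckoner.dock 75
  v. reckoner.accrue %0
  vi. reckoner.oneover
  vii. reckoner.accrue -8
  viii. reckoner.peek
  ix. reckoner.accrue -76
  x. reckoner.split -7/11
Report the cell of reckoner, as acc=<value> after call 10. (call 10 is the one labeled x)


% 1. accrue(-4) => -4
% 2. fold(%0) => 16
% 3. peek() => 16
% 4. dock(75) => -59
% 5. accrue(%0) => -118
% 6. oneover() => -1/118
% 7. accrue(-8) => -945/118
% 8. peek() => -945/118
% 9. accrue(-76) => -9913/118
% 10. split(-7/11) => 109043/826

Answer: acc=109043/826


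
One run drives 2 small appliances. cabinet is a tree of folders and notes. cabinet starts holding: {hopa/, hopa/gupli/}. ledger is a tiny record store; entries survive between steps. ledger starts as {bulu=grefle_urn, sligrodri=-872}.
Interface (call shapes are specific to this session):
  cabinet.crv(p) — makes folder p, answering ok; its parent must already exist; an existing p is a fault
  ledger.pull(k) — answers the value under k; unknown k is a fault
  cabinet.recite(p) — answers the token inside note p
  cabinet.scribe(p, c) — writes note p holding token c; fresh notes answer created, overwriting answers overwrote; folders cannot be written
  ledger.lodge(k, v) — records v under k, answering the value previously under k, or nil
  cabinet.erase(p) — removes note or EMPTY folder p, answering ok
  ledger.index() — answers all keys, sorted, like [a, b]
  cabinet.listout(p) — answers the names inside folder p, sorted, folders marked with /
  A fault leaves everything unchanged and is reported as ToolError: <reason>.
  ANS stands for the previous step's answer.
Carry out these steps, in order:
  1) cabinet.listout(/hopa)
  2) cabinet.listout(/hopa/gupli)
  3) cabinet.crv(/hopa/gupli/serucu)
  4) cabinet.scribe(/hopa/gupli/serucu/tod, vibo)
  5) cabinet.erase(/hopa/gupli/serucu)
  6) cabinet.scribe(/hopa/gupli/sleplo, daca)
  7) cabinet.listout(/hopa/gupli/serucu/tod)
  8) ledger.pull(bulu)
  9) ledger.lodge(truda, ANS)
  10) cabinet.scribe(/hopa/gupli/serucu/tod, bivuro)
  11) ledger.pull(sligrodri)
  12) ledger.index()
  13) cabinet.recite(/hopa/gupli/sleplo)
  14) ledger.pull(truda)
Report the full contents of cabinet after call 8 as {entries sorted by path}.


Answer: {hopa/, hopa/gupli/, hopa/gupli/serucu/, hopa/gupli/serucu/tod=vibo, hopa/gupli/sleplo=daca}

Derivation:
% cabinet.listout p=/hopa
:: [gupli/]
% cabinet.listout p=/hopa/gupli
:: []
% cabinet.crv p=/hopa/gupli/serucu
:: ok
% cabinet.scribe p=/hopa/gupli/serucu/tod c=vibo
:: created
% cabinet.erase p=/hopa/gupli/serucu
:: ToolError: not empty
% cabinet.scribe p=/hopa/gupli/sleplo c=daca
:: created
% cabinet.listout p=/hopa/gupli/serucu/tod
:: ToolError: not a directory
% ledger.pull k=bulu
:: grefle_urn
% ledger.lodge k=truda v=ANS
:: nil
% cabinet.scribe p=/hopa/gupli/serucu/tod c=bivuro
:: overwrote
% ledger.pull k=sligrodri
:: -872
% ledger.index
:: [bulu, sligrodri, truda]
% cabinet.recite p=/hopa/gupli/sleplo
:: daca
% ledger.pull k=truda
:: grefle_urn


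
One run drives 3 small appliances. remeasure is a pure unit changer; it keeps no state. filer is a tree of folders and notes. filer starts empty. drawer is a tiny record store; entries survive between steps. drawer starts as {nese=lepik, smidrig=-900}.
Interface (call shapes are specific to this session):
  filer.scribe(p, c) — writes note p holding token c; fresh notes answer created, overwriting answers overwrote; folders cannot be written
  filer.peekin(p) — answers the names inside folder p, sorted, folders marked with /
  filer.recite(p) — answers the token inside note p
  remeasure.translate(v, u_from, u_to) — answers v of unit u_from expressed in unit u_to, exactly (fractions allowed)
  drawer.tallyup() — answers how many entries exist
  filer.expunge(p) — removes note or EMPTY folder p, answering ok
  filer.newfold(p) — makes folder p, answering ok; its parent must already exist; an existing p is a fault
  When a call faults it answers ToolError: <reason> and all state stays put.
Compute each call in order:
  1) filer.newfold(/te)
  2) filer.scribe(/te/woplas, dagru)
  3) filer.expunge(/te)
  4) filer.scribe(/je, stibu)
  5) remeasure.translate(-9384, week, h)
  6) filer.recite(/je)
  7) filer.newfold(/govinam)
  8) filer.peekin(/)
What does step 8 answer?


Answer: [govinam/, je, te/]

Derivation:
==> filer.newfold(/te)
<== ok
==> filer.scribe(/te/woplas, dagru)
<== created
==> filer.expunge(/te)
<== ToolError: not empty
==> filer.scribe(/je, stibu)
<== created
==> remeasure.translate(-9384, week, h)
<== -1576512
==> filer.recite(/je)
<== stibu
==> filer.newfold(/govinam)
<== ok
==> filer.peekin(/)
<== [govinam/, je, te/]


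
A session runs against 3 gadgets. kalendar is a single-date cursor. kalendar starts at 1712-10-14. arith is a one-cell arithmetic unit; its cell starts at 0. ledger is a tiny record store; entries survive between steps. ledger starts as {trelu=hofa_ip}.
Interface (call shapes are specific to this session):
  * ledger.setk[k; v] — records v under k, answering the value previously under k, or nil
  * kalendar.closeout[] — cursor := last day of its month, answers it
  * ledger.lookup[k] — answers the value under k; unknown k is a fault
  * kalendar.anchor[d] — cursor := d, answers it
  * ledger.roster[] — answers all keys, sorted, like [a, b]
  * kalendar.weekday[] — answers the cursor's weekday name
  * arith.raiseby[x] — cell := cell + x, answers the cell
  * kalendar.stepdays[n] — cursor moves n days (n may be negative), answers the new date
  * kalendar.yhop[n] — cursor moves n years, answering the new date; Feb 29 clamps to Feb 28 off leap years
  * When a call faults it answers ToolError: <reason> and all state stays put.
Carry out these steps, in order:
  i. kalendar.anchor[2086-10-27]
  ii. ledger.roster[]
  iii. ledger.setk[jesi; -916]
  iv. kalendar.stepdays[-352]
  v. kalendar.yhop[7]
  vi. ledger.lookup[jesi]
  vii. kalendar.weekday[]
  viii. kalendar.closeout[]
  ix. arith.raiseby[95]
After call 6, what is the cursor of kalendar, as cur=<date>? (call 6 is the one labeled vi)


Answer: cur=2092-11-09

Derivation:
# anchor(d=2086-10-27) == 2086-10-27
# roster() == [trelu]
# setk(k=jesi, v=-916) == nil
# stepdays(n=-352) == 2085-11-09
# yhop(n=7) == 2092-11-09
# lookup(k=jesi) == -916
# weekday() == Sunday
# closeout() == 2092-11-30
# raiseby(x=95) == 95


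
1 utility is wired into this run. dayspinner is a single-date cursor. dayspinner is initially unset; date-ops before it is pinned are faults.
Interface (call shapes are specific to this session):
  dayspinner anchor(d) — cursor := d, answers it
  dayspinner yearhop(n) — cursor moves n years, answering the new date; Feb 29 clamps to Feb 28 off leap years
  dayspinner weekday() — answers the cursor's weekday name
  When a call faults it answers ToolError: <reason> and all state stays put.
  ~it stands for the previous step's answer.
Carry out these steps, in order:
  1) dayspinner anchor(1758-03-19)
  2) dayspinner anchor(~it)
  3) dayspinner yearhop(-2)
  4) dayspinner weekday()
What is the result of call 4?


Answer: Friday

Derivation:
==> dayspinner anchor(d=1758-03-19)
<== 1758-03-19
==> dayspinner anchor(d=~it)
<== 1758-03-19
==> dayspinner yearhop(n=-2)
<== 1756-03-19
==> dayspinner weekday()
<== Friday


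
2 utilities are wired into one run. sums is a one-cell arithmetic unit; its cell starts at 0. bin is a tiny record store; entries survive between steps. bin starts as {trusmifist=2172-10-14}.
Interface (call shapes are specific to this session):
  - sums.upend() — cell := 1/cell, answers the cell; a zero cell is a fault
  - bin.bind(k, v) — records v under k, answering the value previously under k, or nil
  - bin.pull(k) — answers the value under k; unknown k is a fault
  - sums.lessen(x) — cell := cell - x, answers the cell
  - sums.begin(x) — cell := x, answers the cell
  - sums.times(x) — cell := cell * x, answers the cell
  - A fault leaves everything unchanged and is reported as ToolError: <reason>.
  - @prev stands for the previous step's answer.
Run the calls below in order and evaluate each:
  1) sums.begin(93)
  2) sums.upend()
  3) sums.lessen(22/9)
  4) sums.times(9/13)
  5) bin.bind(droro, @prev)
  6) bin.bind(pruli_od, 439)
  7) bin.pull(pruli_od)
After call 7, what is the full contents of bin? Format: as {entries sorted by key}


Answer: {droro=-679/403, pruli_od=439, trusmifist=2172-10-14}

Derivation:
Act: begin[x: 93]
Obs: 93
Act: upend[]
Obs: 1/93
Act: lessen[x: 22/9]
Obs: -679/279
Act: times[x: 9/13]
Obs: -679/403
Act: bind[k: droro; v: @prev]
Obs: nil
Act: bind[k: pruli_od; v: 439]
Obs: nil
Act: pull[k: pruli_od]
Obs: 439


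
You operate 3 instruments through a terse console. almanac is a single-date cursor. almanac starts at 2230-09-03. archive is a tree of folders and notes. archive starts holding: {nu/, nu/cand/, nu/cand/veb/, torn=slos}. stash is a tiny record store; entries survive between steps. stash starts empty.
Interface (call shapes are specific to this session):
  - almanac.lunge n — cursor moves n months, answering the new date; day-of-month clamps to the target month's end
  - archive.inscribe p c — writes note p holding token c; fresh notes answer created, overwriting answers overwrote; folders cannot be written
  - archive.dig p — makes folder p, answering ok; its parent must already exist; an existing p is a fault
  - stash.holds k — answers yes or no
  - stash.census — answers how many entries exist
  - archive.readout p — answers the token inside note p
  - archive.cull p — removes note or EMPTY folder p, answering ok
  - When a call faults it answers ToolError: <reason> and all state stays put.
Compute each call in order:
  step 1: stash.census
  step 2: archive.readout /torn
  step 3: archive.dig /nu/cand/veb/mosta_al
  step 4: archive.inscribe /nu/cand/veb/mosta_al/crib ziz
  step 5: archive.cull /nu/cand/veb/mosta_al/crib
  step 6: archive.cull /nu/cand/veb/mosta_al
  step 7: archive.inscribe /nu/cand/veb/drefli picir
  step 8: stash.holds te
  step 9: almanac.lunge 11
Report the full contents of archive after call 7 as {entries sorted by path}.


> stash.census
  0
> archive.readout p='/torn'
  slos
> archive.dig p='/nu/cand/veb/mosta_al'
  ok
> archive.inscribe p='/nu/cand/veb/mosta_al/crib' c='ziz'
  created
> archive.cull p='/nu/cand/veb/mosta_al/crib'
  ok
> archive.cull p='/nu/cand/veb/mosta_al'
  ok
> archive.inscribe p='/nu/cand/veb/drefli' c='picir'
  created
> stash.holds k='te'
  no
> almanac.lunge n='11'
  2231-08-03

Answer: {nu/, nu/cand/, nu/cand/veb/, nu/cand/veb/drefli=picir, torn=slos}


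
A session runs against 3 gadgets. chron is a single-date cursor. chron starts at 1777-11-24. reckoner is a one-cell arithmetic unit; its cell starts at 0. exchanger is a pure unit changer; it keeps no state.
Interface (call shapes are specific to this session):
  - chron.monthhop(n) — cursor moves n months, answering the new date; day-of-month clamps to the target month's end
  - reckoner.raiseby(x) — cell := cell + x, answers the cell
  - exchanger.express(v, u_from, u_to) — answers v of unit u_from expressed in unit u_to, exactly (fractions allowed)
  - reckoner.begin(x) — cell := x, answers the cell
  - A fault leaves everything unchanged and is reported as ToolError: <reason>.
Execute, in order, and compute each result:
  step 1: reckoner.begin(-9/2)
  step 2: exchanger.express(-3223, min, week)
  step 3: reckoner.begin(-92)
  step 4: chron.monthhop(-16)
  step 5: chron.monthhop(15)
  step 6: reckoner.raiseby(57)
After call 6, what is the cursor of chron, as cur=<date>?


·→ reckoner.begin(x→-9/2)
·← -9/2
·→ exchanger.express(v→-3223, u_from→min, u_to→week)
·← -3223/10080
·→ reckoner.begin(x→-92)
·← -92
·→ chron.monthhop(n→-16)
·← 1776-07-24
·→ chron.monthhop(n→15)
·← 1777-10-24
·→ reckoner.raiseby(x→57)
·← -35

Answer: cur=1777-10-24


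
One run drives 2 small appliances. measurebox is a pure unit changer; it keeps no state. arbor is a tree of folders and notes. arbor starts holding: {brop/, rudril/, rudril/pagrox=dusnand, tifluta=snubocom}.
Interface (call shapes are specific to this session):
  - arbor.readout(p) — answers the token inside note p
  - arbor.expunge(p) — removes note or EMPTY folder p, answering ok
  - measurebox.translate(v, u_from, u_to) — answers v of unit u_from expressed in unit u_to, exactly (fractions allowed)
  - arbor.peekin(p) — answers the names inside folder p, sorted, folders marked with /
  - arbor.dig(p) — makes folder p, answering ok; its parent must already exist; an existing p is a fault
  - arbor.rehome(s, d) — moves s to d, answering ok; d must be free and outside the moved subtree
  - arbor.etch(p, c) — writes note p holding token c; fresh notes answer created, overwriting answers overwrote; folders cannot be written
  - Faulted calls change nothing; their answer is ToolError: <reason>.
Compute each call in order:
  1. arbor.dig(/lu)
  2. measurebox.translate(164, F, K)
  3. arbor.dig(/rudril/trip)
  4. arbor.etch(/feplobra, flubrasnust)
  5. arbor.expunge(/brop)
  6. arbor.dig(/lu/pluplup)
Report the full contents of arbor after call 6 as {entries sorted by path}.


Answer: {feplobra=flubrasnust, lu/, lu/pluplup/, rudril/, rudril/pagrox=dusnand, rudril/trip/, tifluta=snubocom}

Derivation:
Then dig passing p→/lu, yielding ok.
I invoke translate passing v→164, u_from→F, u_to→K, → 20789/60.
I try dig passing p→/rudril/trip, and see ok.
Then etch passing p→/feplobra, c→flubrasnust, which returns created.
I run expunge passing p→/brop: ok.
Calling dig passing p→/lu/pluplup, which returns ok.


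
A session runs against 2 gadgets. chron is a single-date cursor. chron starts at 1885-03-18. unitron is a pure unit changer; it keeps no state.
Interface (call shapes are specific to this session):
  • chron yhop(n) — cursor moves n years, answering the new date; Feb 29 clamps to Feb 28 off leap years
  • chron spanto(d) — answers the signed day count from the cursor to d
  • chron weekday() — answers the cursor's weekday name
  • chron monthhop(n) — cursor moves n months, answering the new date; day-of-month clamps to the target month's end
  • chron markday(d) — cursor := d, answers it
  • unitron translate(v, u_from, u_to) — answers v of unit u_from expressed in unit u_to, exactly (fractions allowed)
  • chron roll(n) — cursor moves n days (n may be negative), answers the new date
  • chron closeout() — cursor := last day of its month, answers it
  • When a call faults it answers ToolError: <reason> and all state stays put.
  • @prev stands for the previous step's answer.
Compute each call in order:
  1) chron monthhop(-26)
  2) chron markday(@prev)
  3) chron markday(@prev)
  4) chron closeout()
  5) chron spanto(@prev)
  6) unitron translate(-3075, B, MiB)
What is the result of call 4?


Answer: 1883-01-31

Derivation:
·→ chron monthhop(n=-26)
·← 1883-01-18
·→ chron markday(d=@prev)
·← 1883-01-18
·→ chron markday(d=@prev)
·← 1883-01-18
·→ chron closeout()
·← 1883-01-31
·→ chron spanto(d=@prev)
·← 0
·→ unitron translate(v=-3075, u_from=B, u_to=MiB)
·← -3075/1048576


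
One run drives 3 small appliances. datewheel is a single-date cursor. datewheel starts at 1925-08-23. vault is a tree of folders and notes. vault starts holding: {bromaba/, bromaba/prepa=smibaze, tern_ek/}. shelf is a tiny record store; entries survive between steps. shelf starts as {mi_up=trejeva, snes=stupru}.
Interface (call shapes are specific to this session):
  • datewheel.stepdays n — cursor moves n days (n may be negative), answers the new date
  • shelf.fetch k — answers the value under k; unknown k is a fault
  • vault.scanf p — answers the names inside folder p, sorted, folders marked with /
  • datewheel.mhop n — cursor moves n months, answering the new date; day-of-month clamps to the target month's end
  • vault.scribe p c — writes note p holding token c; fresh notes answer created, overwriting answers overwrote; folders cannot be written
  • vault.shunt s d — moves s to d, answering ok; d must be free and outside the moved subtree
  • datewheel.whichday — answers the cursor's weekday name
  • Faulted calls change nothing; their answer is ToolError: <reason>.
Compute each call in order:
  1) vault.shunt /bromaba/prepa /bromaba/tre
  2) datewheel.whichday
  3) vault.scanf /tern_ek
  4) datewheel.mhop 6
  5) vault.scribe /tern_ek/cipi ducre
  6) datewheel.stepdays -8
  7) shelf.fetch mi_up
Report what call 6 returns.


> vault.shunt s: /bromaba/prepa d: /bromaba/tre
[out] ok
> datewheel.whichday
[out] Sunday
> vault.scanf p: /tern_ek
[out] []
> datewheel.mhop n: 6
[out] 1926-02-23
> vault.scribe p: /tern_ek/cipi c: ducre
[out] created
> datewheel.stepdays n: -8
[out] 1926-02-15
> shelf.fetch k: mi_up
[out] trejeva

Answer: 1926-02-15


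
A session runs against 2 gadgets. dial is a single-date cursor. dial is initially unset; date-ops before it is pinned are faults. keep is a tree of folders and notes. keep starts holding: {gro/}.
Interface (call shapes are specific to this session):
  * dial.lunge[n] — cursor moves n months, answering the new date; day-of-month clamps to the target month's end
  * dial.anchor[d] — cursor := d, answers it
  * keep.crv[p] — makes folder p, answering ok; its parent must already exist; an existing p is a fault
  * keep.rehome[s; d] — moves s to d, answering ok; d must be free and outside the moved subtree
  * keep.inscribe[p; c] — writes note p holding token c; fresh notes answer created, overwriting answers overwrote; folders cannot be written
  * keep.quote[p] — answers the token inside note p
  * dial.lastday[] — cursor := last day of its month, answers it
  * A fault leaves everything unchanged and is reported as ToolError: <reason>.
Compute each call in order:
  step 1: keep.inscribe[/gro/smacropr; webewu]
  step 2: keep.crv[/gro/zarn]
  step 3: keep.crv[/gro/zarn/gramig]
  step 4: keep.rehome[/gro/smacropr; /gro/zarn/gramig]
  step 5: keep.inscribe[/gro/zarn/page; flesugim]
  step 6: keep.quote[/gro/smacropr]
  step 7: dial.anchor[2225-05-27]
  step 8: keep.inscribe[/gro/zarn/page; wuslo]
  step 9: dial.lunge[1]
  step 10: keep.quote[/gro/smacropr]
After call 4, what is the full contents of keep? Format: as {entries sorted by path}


Answer: {gro/, gro/smacropr=webewu, gro/zarn/, gro/zarn/gramig/}

Derivation:
% keep.inscribe(p='/gro/smacropr', c='webewu') -> created
% keep.crv(p='/gro/zarn') -> ok
% keep.crv(p='/gro/zarn/gramig') -> ok
% keep.rehome(s='/gro/smacropr', d='/gro/zarn/gramig') -> ToolError: exists
% keep.inscribe(p='/gro/zarn/page', c='flesugim') -> created
% keep.quote(p='/gro/smacropr') -> webewu
% dial.anchor(d='2225-05-27') -> 2225-05-27
% keep.inscribe(p='/gro/zarn/page', c='wuslo') -> overwrote
% dial.lunge(n='1') -> 2225-06-27
% keep.quote(p='/gro/smacropr') -> webewu


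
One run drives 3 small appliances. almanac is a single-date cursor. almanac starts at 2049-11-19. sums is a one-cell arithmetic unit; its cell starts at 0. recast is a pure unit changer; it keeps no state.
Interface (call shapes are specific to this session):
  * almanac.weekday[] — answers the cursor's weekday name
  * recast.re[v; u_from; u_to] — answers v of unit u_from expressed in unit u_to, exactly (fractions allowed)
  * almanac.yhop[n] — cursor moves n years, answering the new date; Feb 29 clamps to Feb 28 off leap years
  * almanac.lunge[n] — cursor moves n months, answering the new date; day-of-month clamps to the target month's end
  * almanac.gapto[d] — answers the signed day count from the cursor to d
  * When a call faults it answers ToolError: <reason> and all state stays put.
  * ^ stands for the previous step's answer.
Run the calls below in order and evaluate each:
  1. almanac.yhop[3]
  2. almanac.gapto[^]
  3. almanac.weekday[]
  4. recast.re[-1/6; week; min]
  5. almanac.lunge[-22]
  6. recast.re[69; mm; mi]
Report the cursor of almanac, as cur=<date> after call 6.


Answer: cur=2051-01-19

Derivation:
Invoking almanac.yhop(n=3): 2052-11-19.
Now I run almanac.gapto(d=^), — result: 0.
Then almanac.weekday, and get Tuesday.
I try recast.re(v=-1/6, u_from=week, u_to=min), yielding -1680.
Next I call almanac.lunge(n=-22), → 2051-01-19.
I call recast.re(v=69, u_from=mm, u_to=mi), and get 23/536448.


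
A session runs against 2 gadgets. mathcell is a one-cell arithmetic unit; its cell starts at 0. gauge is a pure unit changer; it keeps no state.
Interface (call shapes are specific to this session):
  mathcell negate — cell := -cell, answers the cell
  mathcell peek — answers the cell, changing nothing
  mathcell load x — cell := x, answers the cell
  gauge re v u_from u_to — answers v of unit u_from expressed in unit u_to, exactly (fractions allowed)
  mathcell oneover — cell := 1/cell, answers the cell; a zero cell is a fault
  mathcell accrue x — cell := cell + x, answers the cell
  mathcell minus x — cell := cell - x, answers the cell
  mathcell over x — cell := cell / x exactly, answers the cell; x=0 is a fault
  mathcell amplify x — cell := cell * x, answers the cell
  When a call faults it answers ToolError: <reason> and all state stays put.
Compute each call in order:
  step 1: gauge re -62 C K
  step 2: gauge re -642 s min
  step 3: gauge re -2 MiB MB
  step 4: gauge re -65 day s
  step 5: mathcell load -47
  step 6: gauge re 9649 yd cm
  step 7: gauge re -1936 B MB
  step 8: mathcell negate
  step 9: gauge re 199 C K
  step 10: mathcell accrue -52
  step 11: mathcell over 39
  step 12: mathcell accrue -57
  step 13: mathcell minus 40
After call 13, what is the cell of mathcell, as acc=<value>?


% gauge re v=-62 u_from=C u_to=K
= 4223/20
% gauge re v=-642 u_from=s u_to=min
= -107/10
% gauge re v=-2 u_from=MiB u_to=MB
= -32768/15625
% gauge re v=-65 u_from=day u_to=s
= -5616000
% mathcell load x=-47
= -47
% gauge re v=9649 u_from=yd u_to=cm
= 22057614/25
% gauge re v=-1936 u_from=B u_to=MB
= -121/62500
% mathcell negate
= 47
% gauge re v=199 u_from=C u_to=K
= 9443/20
% mathcell accrue x=-52
= -5
% mathcell over x=39
= -5/39
% mathcell accrue x=-57
= -2228/39
% mathcell minus x=40
= -3788/39

Answer: acc=-3788/39


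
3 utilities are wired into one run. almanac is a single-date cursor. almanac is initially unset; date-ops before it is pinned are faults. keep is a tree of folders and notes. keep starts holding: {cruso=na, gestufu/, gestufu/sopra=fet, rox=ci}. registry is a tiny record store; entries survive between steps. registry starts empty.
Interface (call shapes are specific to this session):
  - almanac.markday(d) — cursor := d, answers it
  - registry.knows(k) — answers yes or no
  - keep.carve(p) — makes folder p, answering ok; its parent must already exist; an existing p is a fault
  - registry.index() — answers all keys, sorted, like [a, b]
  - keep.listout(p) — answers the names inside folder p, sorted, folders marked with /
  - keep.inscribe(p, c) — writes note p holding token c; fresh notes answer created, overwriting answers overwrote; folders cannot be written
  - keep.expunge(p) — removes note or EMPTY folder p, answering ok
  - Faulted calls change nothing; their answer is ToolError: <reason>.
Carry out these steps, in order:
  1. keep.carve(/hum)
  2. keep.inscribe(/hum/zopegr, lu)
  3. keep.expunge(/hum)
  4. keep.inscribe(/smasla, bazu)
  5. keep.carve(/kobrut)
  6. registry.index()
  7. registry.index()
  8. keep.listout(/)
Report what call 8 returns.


Answer: [cruso, gestufu/, hum/, kobrut/, rox, smasla]

Derivation:
-> keep.carve(p: /hum)
<- ok
-> keep.inscribe(p: /hum/zopegr, c: lu)
<- created
-> keep.expunge(p: /hum)
<- ToolError: not empty
-> keep.inscribe(p: /smasla, c: bazu)
<- created
-> keep.carve(p: /kobrut)
<- ok
-> registry.index()
<- []
-> registry.index()
<- []
-> keep.listout(p: /)
<- [cruso, gestufu/, hum/, kobrut/, rox, smasla]


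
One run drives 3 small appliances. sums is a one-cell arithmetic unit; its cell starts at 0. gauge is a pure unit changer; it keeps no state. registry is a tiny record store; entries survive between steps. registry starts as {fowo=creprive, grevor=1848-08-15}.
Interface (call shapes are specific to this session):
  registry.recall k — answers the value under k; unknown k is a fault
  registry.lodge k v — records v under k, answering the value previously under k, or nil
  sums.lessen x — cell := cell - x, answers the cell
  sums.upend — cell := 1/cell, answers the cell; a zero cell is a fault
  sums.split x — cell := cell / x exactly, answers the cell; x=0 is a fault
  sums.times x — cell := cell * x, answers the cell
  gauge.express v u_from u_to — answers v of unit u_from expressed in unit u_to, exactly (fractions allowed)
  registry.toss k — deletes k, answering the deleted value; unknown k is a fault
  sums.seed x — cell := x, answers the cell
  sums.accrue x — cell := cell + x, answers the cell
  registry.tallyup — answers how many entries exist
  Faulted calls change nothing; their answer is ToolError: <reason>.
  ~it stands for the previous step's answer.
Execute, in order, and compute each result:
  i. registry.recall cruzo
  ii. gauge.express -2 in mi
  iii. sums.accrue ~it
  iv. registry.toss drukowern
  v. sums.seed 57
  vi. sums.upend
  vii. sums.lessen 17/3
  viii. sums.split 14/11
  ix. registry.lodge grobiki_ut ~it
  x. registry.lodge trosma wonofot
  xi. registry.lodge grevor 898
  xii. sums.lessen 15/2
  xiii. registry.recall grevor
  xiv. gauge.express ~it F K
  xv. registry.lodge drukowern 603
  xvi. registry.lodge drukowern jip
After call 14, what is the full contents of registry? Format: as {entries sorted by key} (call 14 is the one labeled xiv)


Answer: {fowo=creprive, grevor=898, grobiki_ut=-253/57, trosma=wonofot}

Derivation:
~$ registry.recall k→cruzo
:: ToolError: no such key cruzo
~$ gauge.express v→-2 u_from→in u_to→mi
:: -1/31680
~$ sums.accrue x→~it
:: -1/31680
~$ registry.toss k→drukowern
:: ToolError: no such key drukowern
~$ sums.seed x→57
:: 57
~$ sums.upend
:: 1/57
~$ sums.lessen x→17/3
:: -322/57
~$ sums.split x→14/11
:: -253/57
~$ registry.lodge k→grobiki_ut v→~it
:: nil
~$ registry.lodge k→trosma v→wonofot
:: nil
~$ registry.lodge k→grevor v→898
:: 1848-08-15
~$ sums.lessen x→15/2
:: -1361/114
~$ registry.recall k→grevor
:: 898
~$ gauge.express v→~it u_from→F u_to→K
:: 135767/180
~$ registry.lodge k→drukowern v→603
:: nil
~$ registry.lodge k→drukowern v→jip
:: 603


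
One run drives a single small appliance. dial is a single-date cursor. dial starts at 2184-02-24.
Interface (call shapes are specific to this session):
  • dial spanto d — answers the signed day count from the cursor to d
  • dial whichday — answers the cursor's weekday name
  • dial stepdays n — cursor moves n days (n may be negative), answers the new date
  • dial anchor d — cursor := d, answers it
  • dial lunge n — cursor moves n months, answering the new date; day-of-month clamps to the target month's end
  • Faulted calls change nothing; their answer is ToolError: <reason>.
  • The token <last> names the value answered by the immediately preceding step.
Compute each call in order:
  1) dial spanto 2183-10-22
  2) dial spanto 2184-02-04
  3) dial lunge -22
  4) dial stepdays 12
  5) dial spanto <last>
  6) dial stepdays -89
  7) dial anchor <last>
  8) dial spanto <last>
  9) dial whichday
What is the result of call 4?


Step: dial spanto[d=2183-10-22]
Result: -125
Step: dial spanto[d=2184-02-04]
Result: -20
Step: dial lunge[n=-22]
Result: 2182-04-24
Step: dial stepdays[n=12]
Result: 2182-05-06
Step: dial spanto[d=<last>]
Result: 0
Step: dial stepdays[n=-89]
Result: 2182-02-06
Step: dial anchor[d=<last>]
Result: 2182-02-06
Step: dial spanto[d=<last>]
Result: 0
Step: dial whichday[]
Result: Wednesday

Answer: 2182-05-06


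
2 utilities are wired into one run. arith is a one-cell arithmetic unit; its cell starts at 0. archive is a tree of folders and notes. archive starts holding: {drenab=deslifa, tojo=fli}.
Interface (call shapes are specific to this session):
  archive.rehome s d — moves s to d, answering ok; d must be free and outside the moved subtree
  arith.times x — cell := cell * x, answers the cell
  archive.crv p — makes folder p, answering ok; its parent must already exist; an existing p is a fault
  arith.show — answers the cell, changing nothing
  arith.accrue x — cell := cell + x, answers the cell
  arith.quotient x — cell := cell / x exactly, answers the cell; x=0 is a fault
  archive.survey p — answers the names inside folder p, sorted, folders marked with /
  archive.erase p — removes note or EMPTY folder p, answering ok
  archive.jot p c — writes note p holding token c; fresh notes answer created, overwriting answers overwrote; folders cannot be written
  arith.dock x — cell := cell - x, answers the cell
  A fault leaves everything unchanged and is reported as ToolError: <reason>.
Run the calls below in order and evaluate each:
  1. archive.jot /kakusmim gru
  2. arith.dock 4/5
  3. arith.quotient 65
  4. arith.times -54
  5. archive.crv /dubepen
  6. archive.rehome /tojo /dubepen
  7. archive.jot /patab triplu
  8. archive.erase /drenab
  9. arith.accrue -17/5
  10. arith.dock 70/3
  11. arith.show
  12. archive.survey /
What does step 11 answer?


Answer: -25417/975

Derivation:
[in] archive.jot p→/kakusmim c→gru
:: created
[in] arith.dock x→4/5
:: -4/5
[in] arith.quotient x→65
:: -4/325
[in] arith.times x→-54
:: 216/325
[in] archive.crv p→/dubepen
:: ok
[in] archive.rehome s→/tojo d→/dubepen
:: ToolError: exists
[in] archive.jot p→/patab c→triplu
:: created
[in] archive.erase p→/drenab
:: ok
[in] arith.accrue x→-17/5
:: -889/325
[in] arith.dock x→70/3
:: -25417/975
[in] arith.show
:: -25417/975
[in] archive.survey p→/
:: [dubepen/, kakusmim, patab, tojo]


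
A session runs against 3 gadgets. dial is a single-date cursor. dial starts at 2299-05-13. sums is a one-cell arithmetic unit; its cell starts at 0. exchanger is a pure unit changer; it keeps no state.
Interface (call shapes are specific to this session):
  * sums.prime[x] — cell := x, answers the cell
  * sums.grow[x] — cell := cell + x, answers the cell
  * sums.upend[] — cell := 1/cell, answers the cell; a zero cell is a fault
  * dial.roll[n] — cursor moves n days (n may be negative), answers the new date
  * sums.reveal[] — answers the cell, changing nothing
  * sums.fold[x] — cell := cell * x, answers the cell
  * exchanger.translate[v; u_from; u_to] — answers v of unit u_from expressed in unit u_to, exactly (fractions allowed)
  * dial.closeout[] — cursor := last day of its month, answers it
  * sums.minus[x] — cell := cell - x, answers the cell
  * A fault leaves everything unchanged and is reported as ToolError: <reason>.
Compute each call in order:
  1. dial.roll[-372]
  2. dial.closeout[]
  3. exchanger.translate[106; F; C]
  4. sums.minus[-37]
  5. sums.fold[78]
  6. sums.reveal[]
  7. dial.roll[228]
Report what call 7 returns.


I try dial.roll using n='-372', and see 2298-05-06.
I call dial.closeout, and get 2298-05-31.
Using exchanger.translate using v='106', u_from='F', u_to='C', and see 370/9.
Next I call sums.minus using x='-37', → 37.
Next I call sums.fold using x='78', giving 2886.
I call sums.reveal(), and see 2886.
I call dial.roll using n='228', and see 2299-01-14.

Answer: 2299-01-14


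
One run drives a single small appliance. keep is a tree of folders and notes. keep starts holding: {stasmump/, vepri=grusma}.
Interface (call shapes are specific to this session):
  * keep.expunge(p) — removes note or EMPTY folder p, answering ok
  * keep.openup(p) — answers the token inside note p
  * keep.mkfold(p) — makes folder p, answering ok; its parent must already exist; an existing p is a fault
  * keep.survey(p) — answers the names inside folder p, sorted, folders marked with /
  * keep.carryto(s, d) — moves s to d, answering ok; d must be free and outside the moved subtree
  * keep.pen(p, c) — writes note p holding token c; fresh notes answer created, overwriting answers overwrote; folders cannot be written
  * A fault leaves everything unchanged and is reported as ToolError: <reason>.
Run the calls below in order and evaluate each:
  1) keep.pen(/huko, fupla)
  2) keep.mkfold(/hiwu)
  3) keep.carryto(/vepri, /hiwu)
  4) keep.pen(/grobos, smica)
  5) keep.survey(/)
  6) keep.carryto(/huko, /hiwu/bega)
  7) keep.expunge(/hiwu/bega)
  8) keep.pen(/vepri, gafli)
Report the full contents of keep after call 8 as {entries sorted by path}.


Answer: {grobos=smica, hiwu/, stasmump/, vepri=gafli}

Derivation:
Step: keep.pen[p='/huko'; c='fupla']
Result: created
Step: keep.mkfold[p='/hiwu']
Result: ok
Step: keep.carryto[s='/vepri'; d='/hiwu']
Result: ToolError: exists
Step: keep.pen[p='/grobos'; c='smica']
Result: created
Step: keep.survey[p='/']
Result: [grobos, hiwu/, huko, stasmump/, vepri]
Step: keep.carryto[s='/huko'; d='/hiwu/bega']
Result: ok
Step: keep.expunge[p='/hiwu/bega']
Result: ok
Step: keep.pen[p='/vepri'; c='gafli']
Result: overwrote
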